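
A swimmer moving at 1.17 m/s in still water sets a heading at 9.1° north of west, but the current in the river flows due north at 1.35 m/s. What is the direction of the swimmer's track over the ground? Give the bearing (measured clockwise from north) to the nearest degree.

Taking east as x and north as y: velocity relative to the water = (-1.155, 0.185) m/s; the water relative to ground = (0.000, 1.350) m/s.
Velocity relative to ground = (-1.155, 0.185) + (0.000, 1.350) = (-1.155, 1.535) m/s.
Bearing = atan2(-1.16, 1.54) = 323.03° clockwise from north.

323°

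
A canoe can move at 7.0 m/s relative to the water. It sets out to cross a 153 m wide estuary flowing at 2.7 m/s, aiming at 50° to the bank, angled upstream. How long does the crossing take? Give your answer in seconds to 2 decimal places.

28.53 s

The component of the canoe's velocity perpendicular to the bank is 7.0 × sin 50° = 5.362 m/s.
The flow acts along the bank and has no component across it.
Time = 153 / 5.362 = 28.532 s.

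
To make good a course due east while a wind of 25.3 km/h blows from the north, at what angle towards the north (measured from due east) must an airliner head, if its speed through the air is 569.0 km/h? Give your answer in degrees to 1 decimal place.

The wind pushes perpendicular to the desired track; the heading must have a component into the wind equal to 25.3 km/h: 569.0 sin θ = 25.3.
sin θ = 0.0445, so θ = 2.548°.

2.5°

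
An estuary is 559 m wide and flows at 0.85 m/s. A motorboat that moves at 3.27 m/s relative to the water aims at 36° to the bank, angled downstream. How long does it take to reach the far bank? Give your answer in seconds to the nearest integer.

The component of the motorboat's velocity perpendicular to the bank is 3.27 × sin 36° = 1.922 m/s.
The flow acts along the bank and has no component across it.
Time = 559 / 1.922 = 290.834 s.

291 s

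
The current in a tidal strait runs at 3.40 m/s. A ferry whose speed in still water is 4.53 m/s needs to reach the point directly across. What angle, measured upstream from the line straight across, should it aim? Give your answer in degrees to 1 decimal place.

48.6°

To cancel the current, the upstream component of the ferry's velocity must equal the flow: 4.53 sin θ = 3.40.
sin θ = 3.40 / 4.53 = 0.7506.
θ = arcsin(0.7506) = 48.638°.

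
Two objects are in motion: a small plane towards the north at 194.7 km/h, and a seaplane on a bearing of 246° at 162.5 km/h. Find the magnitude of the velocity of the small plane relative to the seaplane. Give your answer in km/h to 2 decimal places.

Taking east as x and north as y: small plane velocity = (0.000, 194.700) km/h; seaplane velocity = (-148.451, -66.095) km/h.
Velocity of small plane relative to seaplane = (0.000, 194.700) − (-148.451, -66.095) = (148.451, 260.795) km/h.
Magnitude = |(148.451, 260.795)| = 300.086 km/h.

300.09 km/h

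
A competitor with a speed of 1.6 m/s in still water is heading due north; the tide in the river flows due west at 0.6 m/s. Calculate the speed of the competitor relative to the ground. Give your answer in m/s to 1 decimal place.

Taking east as x and north as y: velocity relative to the water = (0.000, 1.600) m/s; the water relative to ground = (-0.600, 0.000) m/s.
Velocity relative to ground = (0.000, 1.600) + (-0.600, 0.000) = (-0.600, 1.600) m/s.
Speed = |(-0.600, 1.600)| = 1.709 m/s.

1.7 m/s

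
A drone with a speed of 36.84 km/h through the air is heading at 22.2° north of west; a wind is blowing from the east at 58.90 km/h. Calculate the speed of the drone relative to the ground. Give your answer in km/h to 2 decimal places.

94.04 km/h

Taking east as x and north as y: velocity relative to the air = (-34.109, 13.920) km/h; the air relative to ground = (-58.900, 0.000) km/h.
Velocity relative to ground = (-34.109, 13.920) + (-58.900, 0.000) = (-93.009, 13.920) km/h.
Speed = |(-93.009, 13.920)| = 94.045 km/h.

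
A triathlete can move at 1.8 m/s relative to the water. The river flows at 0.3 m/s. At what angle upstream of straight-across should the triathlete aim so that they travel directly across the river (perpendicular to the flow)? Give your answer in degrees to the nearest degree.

10°

To cancel the current, the upstream component of the triathlete's velocity must equal the flow: 1.8 sin θ = 0.3.
sin θ = 0.3 / 1.8 = 0.1667.
θ = arcsin(0.1667) = 9.594°.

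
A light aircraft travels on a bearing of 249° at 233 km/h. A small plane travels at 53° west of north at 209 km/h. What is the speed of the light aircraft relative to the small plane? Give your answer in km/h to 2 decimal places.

215.31 km/h

Taking east as x and north as y: light aircraft velocity = (-217.524, -83.500) km/h; small plane velocity = (-166.915, 125.779) km/h.
Velocity of light aircraft relative to small plane = (-217.524, -83.500) − (-166.915, 125.779) = (-50.609, -209.279) km/h.
Magnitude = |(-50.609, -209.279)| = 215.312 km/h.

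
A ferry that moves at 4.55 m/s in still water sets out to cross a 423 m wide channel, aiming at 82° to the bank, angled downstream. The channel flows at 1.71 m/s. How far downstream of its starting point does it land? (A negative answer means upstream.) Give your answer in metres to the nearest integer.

Perpendicular speed = 4.506 m/s; crossing time = 423 / 4.506 = 93.881 s.
Net downstream speed = 2.343 m/s.
Drift = 2.343 × 93.881 = 219.985 m (downstream).

220 m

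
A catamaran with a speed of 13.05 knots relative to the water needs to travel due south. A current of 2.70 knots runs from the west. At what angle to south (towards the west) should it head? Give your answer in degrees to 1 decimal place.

11.9°

The current pushes perpendicular to the desired track; the heading must have a component into the current equal to 2.70 knots: 13.05 sin θ = 2.70.
sin θ = 0.2069, so θ = 11.941°.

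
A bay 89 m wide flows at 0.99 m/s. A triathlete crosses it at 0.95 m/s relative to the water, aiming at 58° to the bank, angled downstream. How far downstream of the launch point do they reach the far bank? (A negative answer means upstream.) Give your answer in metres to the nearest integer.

165 m

Perpendicular speed = 0.806 m/s; crossing time = 89 / 0.806 = 110.470 s.
Net downstream speed = 1.493 m/s.
Drift = 1.493 × 110.470 = 164.979 m (downstream).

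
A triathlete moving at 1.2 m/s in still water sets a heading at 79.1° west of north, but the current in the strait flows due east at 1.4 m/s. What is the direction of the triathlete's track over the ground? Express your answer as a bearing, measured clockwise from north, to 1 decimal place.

Taking east as x and north as y: velocity relative to the water = (-1.178, 0.227) m/s; the water relative to ground = (1.400, 0.000) m/s.
Velocity relative to ground = (-1.178, 0.227) + (1.400, 0.000) = (0.222, 0.227) m/s.
Bearing = atan2(0.22, 0.23) = 44.33° clockwise from north.

044.3°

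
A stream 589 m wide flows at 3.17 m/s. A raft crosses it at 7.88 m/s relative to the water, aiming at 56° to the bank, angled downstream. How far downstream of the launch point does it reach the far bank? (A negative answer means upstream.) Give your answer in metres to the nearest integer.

Perpendicular speed = 6.533 m/s; crossing time = 589 / 6.533 = 90.160 s.
Net downstream speed = 7.576 m/s.
Drift = 7.576 × 90.160 = 683.093 m (downstream).

683 m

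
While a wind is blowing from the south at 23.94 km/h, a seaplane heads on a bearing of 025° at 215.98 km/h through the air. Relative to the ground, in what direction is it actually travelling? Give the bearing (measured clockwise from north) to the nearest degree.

Taking east as x and north as y: velocity relative to the air = (91.277, 195.744) km/h; the air relative to ground = (0.000, 23.940) km/h.
Velocity relative to ground = (91.277, 195.744) + (0.000, 23.940) = (91.277, 219.684) km/h.
Bearing = atan2(91.28, 219.68) = 22.56° clockwise from north.

023°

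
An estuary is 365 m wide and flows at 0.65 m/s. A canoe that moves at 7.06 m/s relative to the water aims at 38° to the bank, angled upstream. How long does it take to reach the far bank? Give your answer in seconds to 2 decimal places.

The component of the canoe's velocity perpendicular to the bank is 7.06 × sin 38° = 4.347 m/s.
The flow acts along the bank and has no component across it.
Time = 365 / 4.347 = 83.974 s.

83.97 s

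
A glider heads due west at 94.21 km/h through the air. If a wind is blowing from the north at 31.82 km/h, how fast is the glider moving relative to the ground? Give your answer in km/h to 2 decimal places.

Taking east as x and north as y: velocity relative to the air = (-94.210, 0.000) km/h; the air relative to ground = (0.000, -31.820) km/h.
Velocity relative to ground = (-94.210, 0.000) + (0.000, -31.820) = (-94.210, -31.820) km/h.
Speed = |(-94.210, -31.820)| = 99.439 km/h.

99.44 km/h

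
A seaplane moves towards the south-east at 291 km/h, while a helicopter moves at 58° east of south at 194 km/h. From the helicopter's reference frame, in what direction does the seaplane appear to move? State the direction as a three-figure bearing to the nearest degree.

158°

Taking east as x and north as y: seaplane velocity = (205.768, -205.768) km/h; helicopter velocity = (164.521, -102.804) km/h.
Velocity of seaplane relative to helicopter = (205.768, -205.768) − (164.521, -102.804) = (41.247, -102.964) km/h.
Bearing = atan2(41.25, -102.96) = 158.17° clockwise from north.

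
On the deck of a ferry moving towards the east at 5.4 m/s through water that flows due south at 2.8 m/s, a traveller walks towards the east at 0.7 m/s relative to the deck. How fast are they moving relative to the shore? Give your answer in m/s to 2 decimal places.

In east/north components (m/s): traveller relative to ferry = (0.700, 0.000); ferry relative to water = (5.400, 0.000); water relative to ground = (0.000, -2.800).
Sum = (6.100, -2.800) m/s.
Speed = |(6.100, -2.800)| = 6.712 m/s.

6.71 m/s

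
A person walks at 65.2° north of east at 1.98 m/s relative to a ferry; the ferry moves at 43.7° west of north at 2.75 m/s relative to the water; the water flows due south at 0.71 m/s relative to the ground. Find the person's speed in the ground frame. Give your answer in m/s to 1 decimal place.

3.3 m/s

In east/north components (m/s): person relative to ferry = (0.831, 1.797); ferry relative to water = (-1.900, 1.988); water relative to ground = (0.000, -0.710).
Sum = (-1.069, 3.076) m/s.
Speed = |(-1.069, 3.076)| = 3.256 m/s.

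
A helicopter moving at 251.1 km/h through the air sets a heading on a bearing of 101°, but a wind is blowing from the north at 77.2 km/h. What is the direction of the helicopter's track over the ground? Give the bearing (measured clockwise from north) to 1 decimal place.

Taking east as x and north as y: velocity relative to the air = (246.487, -47.912) km/h; the air relative to ground = (0.000, -77.200) km/h.
Velocity relative to ground = (246.487, -47.912) + (0.000, -77.200) = (246.487, -125.112) km/h.
Bearing = atan2(246.49, -125.11) = 116.91° clockwise from north.

116.9°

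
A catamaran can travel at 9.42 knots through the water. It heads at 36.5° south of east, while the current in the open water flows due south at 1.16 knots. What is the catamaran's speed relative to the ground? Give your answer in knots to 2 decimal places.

Taking east as x and north as y: velocity relative to the water = (7.572, -5.603) knots; the water relative to ground = (0.000, -1.160) knots.
Velocity relative to ground = (7.572, -5.603) + (0.000, -1.160) = (7.572, -6.763) knots.
Speed = |(7.572, -6.763)| = 10.153 knots.

10.15 knots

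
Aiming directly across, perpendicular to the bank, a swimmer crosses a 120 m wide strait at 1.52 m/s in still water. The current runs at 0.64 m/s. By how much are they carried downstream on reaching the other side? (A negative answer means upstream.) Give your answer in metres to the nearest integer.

Perpendicular speed = 1.520 m/s; crossing time = 120 / 1.520 = 78.947 s.
Net downstream speed = 0.640 m/s.
Drift = 0.640 × 78.947 = 50.526 m (downstream).

51 m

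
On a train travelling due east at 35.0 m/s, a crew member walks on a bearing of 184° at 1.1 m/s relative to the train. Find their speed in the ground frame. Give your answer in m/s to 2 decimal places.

Taking east as x and north as y: train velocity = (35.000, 0.000) m/s; crew member velocity relative to train = (-0.077, -1.097) m/s.
Velocity relative to ground = (35.000, 0.000) + (-0.077, -1.097) = (34.923, -1.097) m/s.
Speed = |(34.923, -1.097)| = 34.941 m/s.

34.94 m/s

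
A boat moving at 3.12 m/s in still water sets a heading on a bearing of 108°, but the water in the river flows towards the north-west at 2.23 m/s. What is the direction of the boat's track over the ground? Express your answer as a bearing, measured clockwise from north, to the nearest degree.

066°

Taking east as x and north as y: velocity relative to the water = (2.967, -0.964) m/s; the water relative to ground = (-1.577, 1.577) m/s.
Velocity relative to ground = (2.967, -0.964) + (-1.577, 1.577) = (1.390, 0.613) m/s.
Bearing = atan2(1.39, 0.61) = 66.22° clockwise from north.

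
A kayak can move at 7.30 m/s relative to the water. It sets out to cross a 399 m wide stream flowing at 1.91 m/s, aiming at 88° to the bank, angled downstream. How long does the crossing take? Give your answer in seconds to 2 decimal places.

The component of the kayak's velocity perpendicular to the bank is 7.30 × sin 88° = 7.296 m/s.
The current is parallel to the bank, so it does not affect the crossing time.
Time = 399 / 7.296 = 54.691 s.

54.69 s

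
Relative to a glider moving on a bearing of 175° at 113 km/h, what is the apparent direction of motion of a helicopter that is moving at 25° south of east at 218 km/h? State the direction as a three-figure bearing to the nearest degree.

084°

Taking east as x and north as y: helicopter velocity = (197.575, -92.131) km/h; glider velocity = (9.849, -112.570) km/h.
Velocity of helicopter relative to glider = (197.575, -92.131) − (9.849, -112.570) = (187.726, 20.439) km/h.
Bearing = atan2(187.73, 20.44) = 83.79° clockwise from north.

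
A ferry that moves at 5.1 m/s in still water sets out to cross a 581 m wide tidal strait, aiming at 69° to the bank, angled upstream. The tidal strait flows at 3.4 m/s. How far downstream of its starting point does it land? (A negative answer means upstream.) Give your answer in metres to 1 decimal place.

Perpendicular speed = 4.761 m/s; crossing time = 581 / 4.761 = 122.027 s.
Net downstream speed = 1.572 m/s.
Drift = 1.572 × 122.027 = 191.865 m (downstream).

191.9 m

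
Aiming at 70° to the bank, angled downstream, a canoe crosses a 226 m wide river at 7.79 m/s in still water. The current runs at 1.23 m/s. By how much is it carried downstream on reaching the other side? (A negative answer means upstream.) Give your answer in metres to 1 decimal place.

Perpendicular speed = 7.320 m/s; crossing time = 226 / 7.320 = 30.873 s.
Net downstream speed = 3.894 m/s.
Drift = 3.894 × 30.873 = 120.232 m (downstream).

120.2 m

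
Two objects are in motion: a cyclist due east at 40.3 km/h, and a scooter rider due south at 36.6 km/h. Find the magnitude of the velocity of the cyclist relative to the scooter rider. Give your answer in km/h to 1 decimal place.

Taking east as x and north as y: cyclist velocity = (40.300, 0.000) km/h; scooter rider velocity = (0.000, -36.600) km/h.
Velocity of cyclist relative to scooter rider = (40.300, 0.000) − (0.000, -36.600) = (40.300, 36.600) km/h.
Magnitude = |(40.300, 36.600)| = 54.439 km/h.

54.4 km/h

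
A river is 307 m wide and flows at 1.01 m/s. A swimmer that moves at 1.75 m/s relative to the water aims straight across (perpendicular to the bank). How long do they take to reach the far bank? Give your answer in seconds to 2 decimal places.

175.43 s

The component of the swimmer's velocity perpendicular to the bank is 1.75 m/s.
The current is parallel to the bank, so it does not affect the crossing time.
Time = 307 / 1.750 = 175.429 s.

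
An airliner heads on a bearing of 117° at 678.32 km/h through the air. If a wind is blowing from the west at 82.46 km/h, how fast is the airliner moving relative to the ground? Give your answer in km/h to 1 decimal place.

Taking east as x and north as y: velocity relative to the air = (604.388, -307.951) km/h; the air relative to ground = (82.460, 0.000) km/h.
Velocity relative to ground = (604.388, -307.951) + (82.460, 0.000) = (686.848, -307.951) km/h.
Speed = |(686.848, -307.951)| = 752.724 km/h.

752.7 km/h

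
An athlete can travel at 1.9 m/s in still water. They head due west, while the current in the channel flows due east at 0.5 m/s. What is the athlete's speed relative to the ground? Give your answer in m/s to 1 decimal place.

1.4 m/s

Taking east as x and north as y: velocity relative to the water = (-1.900, 0.000) m/s; the water relative to ground = (0.500, 0.000) m/s.
Velocity relative to ground = (-1.900, 0.000) + (0.500, 0.000) = (-1.400, 0.000) m/s.
Speed = |(-1.400, 0.000)| = 1.400 m/s.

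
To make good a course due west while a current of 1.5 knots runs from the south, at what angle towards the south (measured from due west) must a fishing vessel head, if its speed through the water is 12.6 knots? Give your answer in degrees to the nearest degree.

7°

The current pushes perpendicular to the desired track; the heading must have a component into the current equal to 1.5 knots: 12.6 sin θ = 1.5.
sin θ = 0.1190, so θ = 6.837°.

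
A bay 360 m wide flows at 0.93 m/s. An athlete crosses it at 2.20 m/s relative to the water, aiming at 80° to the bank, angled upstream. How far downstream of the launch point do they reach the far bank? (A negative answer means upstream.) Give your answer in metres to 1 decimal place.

Perpendicular speed = 2.167 m/s; crossing time = 360 / 2.167 = 166.161 s.
Net downstream speed = 0.548 m/s.
Drift = 0.548 × 166.161 = 91.052 m (downstream).

91.1 m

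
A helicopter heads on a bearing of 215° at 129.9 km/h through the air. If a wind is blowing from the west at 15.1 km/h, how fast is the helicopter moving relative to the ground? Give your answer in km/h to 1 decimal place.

121.9 km/h

Taking east as x and north as y: velocity relative to the air = (-74.508, -106.408) km/h; the air relative to ground = (15.100, 0.000) km/h.
Velocity relative to ground = (-74.508, -106.408) + (15.100, 0.000) = (-59.408, -106.408) km/h.
Speed = |(-59.408, -106.408)| = 121.868 km/h.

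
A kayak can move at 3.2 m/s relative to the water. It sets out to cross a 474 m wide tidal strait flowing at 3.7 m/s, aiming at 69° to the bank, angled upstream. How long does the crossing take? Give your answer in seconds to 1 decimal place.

The component of the kayak's velocity perpendicular to the bank is 3.2 × sin 69° = 2.987 m/s.
Only the cross-stream component determines the crossing time; the current contributes nothing perpendicular to the bank.
Time = 474 / 2.987 = 158.663 s.

158.7 s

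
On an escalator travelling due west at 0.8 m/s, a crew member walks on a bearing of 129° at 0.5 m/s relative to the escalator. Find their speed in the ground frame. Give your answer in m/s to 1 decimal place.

Taking east as x and north as y: escalator velocity = (-0.800, 0.000) m/s; crew member velocity relative to escalator = (0.389, -0.315) m/s.
Velocity relative to ground = (-0.800, 0.000) + (0.389, -0.315) = (-0.411, -0.315) m/s.
Speed = |(-0.411, -0.315)| = 0.518 m/s.

0.5 m/s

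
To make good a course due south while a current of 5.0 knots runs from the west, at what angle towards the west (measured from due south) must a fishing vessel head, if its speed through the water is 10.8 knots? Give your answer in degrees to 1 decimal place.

The current pushes perpendicular to the desired track; the heading must have a component into the current equal to 5.0 knots: 10.8 sin θ = 5.0.
sin θ = 0.4630, so θ = 27.578°.

27.6°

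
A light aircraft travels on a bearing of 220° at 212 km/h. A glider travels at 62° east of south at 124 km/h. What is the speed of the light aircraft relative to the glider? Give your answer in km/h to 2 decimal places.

Taking east as x and north as y: light aircraft velocity = (-136.271, -162.401) km/h; glider velocity = (109.486, -58.214) km/h.
Velocity of light aircraft relative to glider = (-136.271, -162.401) − (109.486, -58.214) = (-245.756, -104.187) km/h.
Magnitude = |(-245.756, -104.187)| = 266.929 km/h.

266.93 km/h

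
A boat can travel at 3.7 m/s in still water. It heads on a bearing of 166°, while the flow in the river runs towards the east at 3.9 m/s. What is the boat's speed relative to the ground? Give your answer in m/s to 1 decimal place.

6.0 m/s

Taking east as x and north as y: velocity relative to the water = (0.895, -3.590) m/s; the water relative to ground = (3.900, 0.000) m/s.
Velocity relative to ground = (0.895, -3.590) + (3.900, 0.000) = (4.795, -3.590) m/s.
Speed = |(4.795, -3.590)| = 5.990 m/s.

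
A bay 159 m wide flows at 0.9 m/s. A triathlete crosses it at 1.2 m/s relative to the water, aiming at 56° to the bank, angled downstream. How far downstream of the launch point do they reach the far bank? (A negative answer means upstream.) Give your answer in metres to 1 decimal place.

251.1 m

Perpendicular speed = 0.995 m/s; crossing time = 159 / 0.995 = 159.824 s.
Net downstream speed = 1.571 m/s.
Drift = 1.571 × 159.824 = 251.088 m (downstream).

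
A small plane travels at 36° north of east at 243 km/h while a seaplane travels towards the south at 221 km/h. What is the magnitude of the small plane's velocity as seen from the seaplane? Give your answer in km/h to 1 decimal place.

Taking east as x and north as y: small plane velocity = (196.591, 142.832) km/h; seaplane velocity = (0.000, -221.000) km/h.
Velocity of small plane relative to seaplane = (196.591, 142.832) − (0.000, -221.000) = (196.591, 363.832) km/h.
Magnitude = |(196.591, 363.832)| = 413.548 km/h.

413.5 km/h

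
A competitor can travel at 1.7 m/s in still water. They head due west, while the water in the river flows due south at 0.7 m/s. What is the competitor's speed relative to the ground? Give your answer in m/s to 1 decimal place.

Taking east as x and north as y: velocity relative to the water = (-1.700, 0.000) m/s; the water relative to ground = (0.000, -0.700) m/s.
Velocity relative to ground = (-1.700, 0.000) + (0.000, -0.700) = (-1.700, -0.700) m/s.
Speed = |(-1.700, -0.700)| = 1.838 m/s.

1.8 m/s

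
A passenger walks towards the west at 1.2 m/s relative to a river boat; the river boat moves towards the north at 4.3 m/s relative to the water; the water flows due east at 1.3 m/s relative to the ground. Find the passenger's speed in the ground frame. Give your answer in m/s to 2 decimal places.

4.30 m/s

In east/north components (m/s): passenger relative to river boat = (-1.200, 0.000); river boat relative to water = (0.000, 4.300); water relative to ground = (1.300, 0.000).
Sum = (0.100, 4.300) m/s.
Speed = |(0.100, 4.300)| = 4.301 m/s.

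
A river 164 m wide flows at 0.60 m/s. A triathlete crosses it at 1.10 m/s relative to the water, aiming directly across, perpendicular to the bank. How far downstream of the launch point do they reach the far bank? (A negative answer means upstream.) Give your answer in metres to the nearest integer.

Perpendicular speed = 1.100 m/s; crossing time = 164 / 1.100 = 149.091 s.
Net downstream speed = 0.600 m/s.
Drift = 0.600 × 149.091 = 89.455 m (downstream).

89 m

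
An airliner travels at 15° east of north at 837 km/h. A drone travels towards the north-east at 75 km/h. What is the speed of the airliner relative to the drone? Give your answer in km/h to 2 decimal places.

Taking east as x and north as y: airliner velocity = (216.632, 808.480) km/h; drone velocity = (53.033, 53.033) km/h.
Velocity of airliner relative to drone = (216.632, 808.480) − (53.033, 53.033) = (163.599, 755.447) km/h.
Magnitude = |(163.599, 755.447)| = 772.958 km/h.

772.96 km/h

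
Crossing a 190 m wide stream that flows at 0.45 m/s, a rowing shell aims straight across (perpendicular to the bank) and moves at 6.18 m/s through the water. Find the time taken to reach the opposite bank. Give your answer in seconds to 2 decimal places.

30.74 s

The component of the rowing shell's velocity perpendicular to the bank is 6.18 m/s.
The flow acts along the bank and has no component across it.
Time = 190 / 6.180 = 30.744 s.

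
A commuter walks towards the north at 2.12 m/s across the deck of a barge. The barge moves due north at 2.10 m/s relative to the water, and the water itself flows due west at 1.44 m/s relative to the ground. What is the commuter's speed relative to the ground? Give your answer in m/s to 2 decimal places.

In east/north components (m/s): commuter relative to barge = (0.000, 2.120); barge relative to water = (0.000, 2.100); water relative to ground = (-1.440, 0.000).
Sum = (-1.440, 4.220) m/s.
Speed = |(-1.440, 4.220)| = 4.459 m/s.

4.46 m/s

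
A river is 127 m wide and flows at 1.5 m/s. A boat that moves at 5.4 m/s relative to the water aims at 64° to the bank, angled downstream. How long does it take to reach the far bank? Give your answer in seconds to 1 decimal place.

The component of the boat's velocity perpendicular to the bank is 5.4 × sin 64° = 4.853 m/s.
Only the cross-stream component determines the crossing time; the current contributes nothing perpendicular to the bank.
Time = 127 / 4.853 = 26.167 s.

26.2 s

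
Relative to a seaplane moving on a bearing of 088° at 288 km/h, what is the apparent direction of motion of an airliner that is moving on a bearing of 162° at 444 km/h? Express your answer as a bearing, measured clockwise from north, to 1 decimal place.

199.2°

Taking east as x and north as y: airliner velocity = (137.204, -422.269) km/h; seaplane velocity = (287.825, 10.051) km/h.
Velocity of airliner relative to seaplane = (137.204, -422.269) − (287.825, 10.051) = (-150.621, -432.320) km/h.
Bearing = atan2(-150.62, -432.32) = 199.21° clockwise from north.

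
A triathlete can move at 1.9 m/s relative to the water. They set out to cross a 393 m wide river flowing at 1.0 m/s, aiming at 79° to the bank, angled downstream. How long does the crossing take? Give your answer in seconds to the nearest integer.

211 s

The component of the triathlete's velocity perpendicular to the bank is 1.9 × sin 79° = 1.865 m/s.
The current is parallel to the bank, so it does not affect the crossing time.
Time = 393 / 1.865 = 210.714 s.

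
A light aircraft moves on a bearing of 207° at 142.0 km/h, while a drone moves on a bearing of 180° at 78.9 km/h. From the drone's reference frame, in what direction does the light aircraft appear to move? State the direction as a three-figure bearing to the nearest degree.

234°

Taking east as x and north as y: light aircraft velocity = (-64.467, -126.523) km/h; drone velocity = (0.000, -78.900) km/h.
Velocity of light aircraft relative to drone = (-64.467, -126.523) − (0.000, -78.900) = (-64.467, -47.623) km/h.
Bearing = atan2(-64.47, -47.62) = 233.55° clockwise from north.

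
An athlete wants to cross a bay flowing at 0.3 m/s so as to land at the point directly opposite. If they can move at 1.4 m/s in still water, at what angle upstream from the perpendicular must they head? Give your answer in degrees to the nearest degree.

12°

To cancel the current, the upstream component of the athlete's velocity must equal the flow: 1.4 sin θ = 0.3.
sin θ = 0.3 / 1.4 = 0.2143.
θ = arcsin(0.2143) = 12.374°.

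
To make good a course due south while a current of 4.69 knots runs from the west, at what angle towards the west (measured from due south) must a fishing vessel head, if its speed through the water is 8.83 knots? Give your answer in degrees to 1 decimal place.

32.1°

The current pushes perpendicular to the desired track; the heading must have a component into the current equal to 4.69 knots: 8.83 sin θ = 4.69.
sin θ = 0.5311, so θ = 32.083°.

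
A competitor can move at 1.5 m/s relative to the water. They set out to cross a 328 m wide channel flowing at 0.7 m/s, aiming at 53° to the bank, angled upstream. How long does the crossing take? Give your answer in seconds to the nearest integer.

274 s

The component of the competitor's velocity perpendicular to the bank is 1.5 × sin 53° = 1.198 m/s.
The current is parallel to the bank, so it does not affect the crossing time.
Time = 328 / 1.198 = 273.800 s.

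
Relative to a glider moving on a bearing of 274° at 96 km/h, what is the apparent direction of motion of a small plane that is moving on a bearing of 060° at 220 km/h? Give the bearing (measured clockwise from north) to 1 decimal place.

Taking east as x and north as y: small plane velocity = (190.526, 110.000) km/h; glider velocity = (-95.766, 6.697) km/h.
Velocity of small plane relative to glider = (190.526, 110.000) − (-95.766, 6.697) = (286.292, 103.303) km/h.
Bearing = atan2(286.29, 103.30) = 70.16° clockwise from north.

070.2°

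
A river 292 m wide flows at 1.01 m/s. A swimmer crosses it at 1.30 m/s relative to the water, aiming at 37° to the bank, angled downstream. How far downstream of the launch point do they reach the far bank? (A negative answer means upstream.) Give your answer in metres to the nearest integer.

764 m

Perpendicular speed = 0.782 m/s; crossing time = 292 / 0.782 = 373.230 s.
Net downstream speed = 2.048 m/s.
Drift = 2.048 × 373.230 = 764.459 m (downstream).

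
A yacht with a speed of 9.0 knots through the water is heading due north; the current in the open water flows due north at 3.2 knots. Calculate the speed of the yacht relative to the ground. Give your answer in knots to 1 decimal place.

12.2 knots

Taking east as x and north as y: velocity relative to the water = (0.000, 9.000) knots; the water relative to ground = (0.000, 3.200) knots.
Velocity relative to ground = (0.000, 9.000) + (0.000, 3.200) = (0.000, 12.200) knots.
Speed = |(0.000, 12.200)| = 12.200 knots.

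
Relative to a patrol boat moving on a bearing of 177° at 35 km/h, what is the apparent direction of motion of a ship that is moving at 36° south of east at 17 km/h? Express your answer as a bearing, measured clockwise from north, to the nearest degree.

026°

Taking east as x and north as y: ship velocity = (13.753, -9.992) km/h; patrol boat velocity = (1.832, -34.952) km/h.
Velocity of ship relative to patrol boat = (13.753, -9.992) − (1.832, -34.952) = (11.922, 24.960) km/h.
Bearing = atan2(11.92, 24.96) = 25.53° clockwise from north.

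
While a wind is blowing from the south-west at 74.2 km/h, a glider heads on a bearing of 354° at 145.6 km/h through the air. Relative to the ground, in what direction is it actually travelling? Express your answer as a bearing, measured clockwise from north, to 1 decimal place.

010.7°

Taking east as x and north as y: velocity relative to the air = (-15.219, 144.802) km/h; the air relative to ground = (52.467, 52.467) km/h.
Velocity relative to ground = (-15.219, 144.802) + (52.467, 52.467) = (37.248, 197.270) km/h.
Bearing = atan2(37.25, 197.27) = 10.69° clockwise from north.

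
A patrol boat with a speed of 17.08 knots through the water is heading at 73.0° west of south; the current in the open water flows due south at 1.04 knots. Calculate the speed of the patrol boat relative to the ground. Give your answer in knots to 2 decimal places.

17.41 knots

Taking east as x and north as y: velocity relative to the water = (-16.334, -4.994) knots; the water relative to ground = (0.000, -1.040) knots.
Velocity relative to ground = (-16.334, -4.994) + (0.000, -1.040) = (-16.334, -6.034) knots.
Speed = |(-16.334, -6.034)| = 17.412 knots.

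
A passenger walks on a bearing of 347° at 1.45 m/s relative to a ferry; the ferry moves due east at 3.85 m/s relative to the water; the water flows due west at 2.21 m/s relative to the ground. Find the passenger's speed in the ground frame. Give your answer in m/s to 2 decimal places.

1.93 m/s

In east/north components (m/s): passenger relative to ferry = (-0.326, 1.413); ferry relative to water = (3.850, 0.000); water relative to ground = (-2.210, 0.000).
Sum = (1.314, 1.413) m/s.
Speed = |(1.314, 1.413)| = 1.929 m/s.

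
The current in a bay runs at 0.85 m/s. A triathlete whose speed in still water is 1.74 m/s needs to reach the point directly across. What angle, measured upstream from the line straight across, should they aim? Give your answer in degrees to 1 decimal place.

To cancel the current, the upstream component of the triathlete's velocity must equal the flow: 1.74 sin θ = 0.85.
sin θ = 0.85 / 1.74 = 0.4885.
θ = arcsin(0.4885) = 29.242°.

29.2°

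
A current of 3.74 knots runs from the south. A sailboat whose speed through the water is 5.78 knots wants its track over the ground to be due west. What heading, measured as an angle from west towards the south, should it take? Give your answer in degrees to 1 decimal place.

The current pushes perpendicular to the desired track; the heading must have a component into the current equal to 3.74 knots: 5.78 sin θ = 3.74.
sin θ = 0.6471, so θ = 40.320°.

40.3°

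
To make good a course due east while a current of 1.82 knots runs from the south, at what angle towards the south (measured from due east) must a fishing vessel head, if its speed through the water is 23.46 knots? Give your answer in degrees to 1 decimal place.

4.4°

The current pushes perpendicular to the desired track; the heading must have a component into the current equal to 1.82 knots: 23.46 sin θ = 1.82.
sin θ = 0.0776, so θ = 4.449°.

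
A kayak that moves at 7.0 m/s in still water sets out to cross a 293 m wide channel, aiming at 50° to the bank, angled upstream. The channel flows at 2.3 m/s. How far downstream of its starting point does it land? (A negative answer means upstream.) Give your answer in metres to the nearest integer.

-120 m

Perpendicular speed = 5.362 m/s; crossing time = 293 / 5.362 = 54.641 s.
Net downstream speed = -2.200 m/s.
Drift = -2.200 × 54.641 = -120.183 m (upstream).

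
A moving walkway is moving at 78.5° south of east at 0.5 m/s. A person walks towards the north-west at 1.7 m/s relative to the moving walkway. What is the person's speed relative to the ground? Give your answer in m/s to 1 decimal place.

Taking east as x and north as y: moving walkway velocity = (0.100, -0.490) m/s; person velocity relative to moving walkway = (-1.202, 1.202) m/s.
Velocity relative to ground = (0.100, -0.490) + (-1.202, 1.202) = (-1.102, 0.712) m/s.
Speed = |(-1.102, 0.712)| = 1.312 m/s.

1.3 m/s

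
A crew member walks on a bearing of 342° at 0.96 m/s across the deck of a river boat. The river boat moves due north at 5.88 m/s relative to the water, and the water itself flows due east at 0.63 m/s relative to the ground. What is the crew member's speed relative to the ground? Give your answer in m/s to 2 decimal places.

6.80 m/s

In east/north components (m/s): crew member relative to river boat = (-0.297, 0.913); river boat relative to water = (0.000, 5.880); water relative to ground = (0.630, 0.000).
Sum = (0.333, 6.793) m/s.
Speed = |(0.333, 6.793)| = 6.801 m/s.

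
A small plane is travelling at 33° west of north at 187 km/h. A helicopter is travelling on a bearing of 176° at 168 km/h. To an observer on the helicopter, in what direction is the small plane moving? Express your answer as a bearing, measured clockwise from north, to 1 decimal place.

340.7°

Taking east as x and north as y: small plane velocity = (-101.847, 156.831) km/h; helicopter velocity = (11.719, -167.591) km/h.
Velocity of small plane relative to helicopter = (-101.847, 156.831) − (11.719, -167.591) = (-113.567, 324.422) km/h.
Bearing = atan2(-113.57, 324.42) = 340.71° clockwise from north.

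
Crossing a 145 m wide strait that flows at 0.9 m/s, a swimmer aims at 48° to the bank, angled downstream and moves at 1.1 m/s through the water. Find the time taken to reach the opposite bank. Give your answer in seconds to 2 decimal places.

177.38 s

The component of the swimmer's velocity perpendicular to the bank is 1.1 × sin 48° = 0.817 m/s.
The flow acts along the bank and has no component across it.
Time = 145 / 0.817 = 177.379 s.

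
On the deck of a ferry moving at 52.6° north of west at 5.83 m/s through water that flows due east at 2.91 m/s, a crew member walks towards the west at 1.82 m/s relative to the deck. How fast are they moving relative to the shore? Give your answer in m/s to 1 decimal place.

In east/north components (m/s): crew member relative to ferry = (-1.820, 0.000); ferry relative to water = (-3.541, 4.631); water relative to ground = (2.910, 0.000).
Sum = (-2.451, 4.631) m/s.
Speed = |(-2.451, 4.631)| = 5.240 m/s.

5.2 m/s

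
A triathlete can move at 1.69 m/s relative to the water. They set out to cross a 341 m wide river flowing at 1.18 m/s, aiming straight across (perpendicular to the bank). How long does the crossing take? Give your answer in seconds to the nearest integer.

202 s

The component of the triathlete's velocity perpendicular to the bank is 1.69 m/s.
The flow acts along the bank and has no component across it.
Time = 341 / 1.690 = 201.775 s.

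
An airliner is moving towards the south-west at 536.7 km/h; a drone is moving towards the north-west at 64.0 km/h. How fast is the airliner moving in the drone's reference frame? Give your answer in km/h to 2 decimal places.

540.50 km/h

Taking east as x and north as y: airliner velocity = (-379.504, -379.504) km/h; drone velocity = (-45.255, 45.255) km/h.
Velocity of airliner relative to drone = (-379.504, -379.504) − (-45.255, 45.255) = (-334.249, -424.759) km/h.
Magnitude = |(-334.249, -424.759)| = 540.502 km/h.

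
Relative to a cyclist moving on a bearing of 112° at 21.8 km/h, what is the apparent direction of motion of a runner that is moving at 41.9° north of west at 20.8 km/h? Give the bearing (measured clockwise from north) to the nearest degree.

Taking east as x and north as y: runner velocity = (-15.482, 13.891) km/h; cyclist velocity = (20.213, -8.166) km/h.
Velocity of runner relative to cyclist = (-15.482, 13.891) − (20.213, -8.166) = (-35.694, 22.057) km/h.
Bearing = atan2(-35.69, 22.06) = 301.71° clockwise from north.

302°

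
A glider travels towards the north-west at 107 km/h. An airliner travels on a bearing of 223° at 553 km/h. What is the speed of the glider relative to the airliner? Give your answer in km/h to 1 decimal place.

Taking east as x and north as y: glider velocity = (-75.660, 75.660) km/h; airliner velocity = (-377.145, -404.439) km/h.
Velocity of glider relative to airliner = (-75.660, 75.660) − (-377.145, -404.439) = (301.485, 480.099) km/h.
Magnitude = |(301.485, 480.099)| = 566.911 km/h.

566.9 km/h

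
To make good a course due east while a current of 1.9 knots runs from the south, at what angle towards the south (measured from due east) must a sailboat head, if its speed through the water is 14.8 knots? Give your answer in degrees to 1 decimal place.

The current pushes perpendicular to the desired track; the heading must have a component into the current equal to 1.9 knots: 14.8 sin θ = 1.9.
sin θ = 0.1284, so θ = 7.376°.

7.4°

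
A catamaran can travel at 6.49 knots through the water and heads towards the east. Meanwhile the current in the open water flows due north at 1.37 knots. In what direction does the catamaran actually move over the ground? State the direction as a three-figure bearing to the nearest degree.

Taking east as x and north as y: velocity relative to the water = (6.490, 0.000) knots; the water relative to ground = (0.000, 1.370) knots.
Velocity relative to ground = (6.490, 0.000) + (0.000, 1.370) = (6.490, 1.370) knots.
Bearing = atan2(6.49, 1.37) = 78.08° clockwise from north.

078°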